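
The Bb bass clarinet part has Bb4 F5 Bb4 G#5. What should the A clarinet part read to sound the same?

First find concert pitch: the Bb bass clarinet sounds a major ninth below written, so Bb4 F5 Bb4 G#5 sounds Ab3 Eb4 Ab3 F#4.
Then write for A clarinet: it sounds a minor third below written, so the part must be a minor third above concert.
Ab3 → Cb4
Eb4 → Gb4
Ab3 → Cb4
F#4 → A4

Cb4 Gb4 Cb4 A4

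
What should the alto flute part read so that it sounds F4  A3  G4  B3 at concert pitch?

Bb4 D4 C5 E4

The alto flute sounds a perfect fourth below written, so the written part must be a perfect fourth above concert — transpose each note up.
F4 to Bb4
A3 to D4
G4 to C5
B3 to E4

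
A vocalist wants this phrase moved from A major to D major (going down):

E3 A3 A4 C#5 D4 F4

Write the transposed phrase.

A2 D3 D4 F#4 G3 Bb3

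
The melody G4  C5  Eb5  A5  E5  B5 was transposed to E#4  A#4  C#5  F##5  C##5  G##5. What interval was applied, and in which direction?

down a diminished third

Take the first pair: G4 → E#4. G to E spans 3 letter names, so the interval is some kind of third.
E#4 to G4 is 2 semitones, which makes it a diminished third; the second version is lower, so the direction is down.
Checking another pair — B5 → G##5 — gives the same interval.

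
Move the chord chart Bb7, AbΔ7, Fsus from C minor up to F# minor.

E7 DΔ7 Bsus

C minor up to F# minor is an augmented fourth; each chord root moves by that interval while the quality stays the same.
Bb7: root Bb up an augmented fourth → E, giving E7.
AbΔ7: root Ab up an augmented fourth → D, giving DΔ7.
Fsus: root F up an augmented fourth → B, giving Bsus.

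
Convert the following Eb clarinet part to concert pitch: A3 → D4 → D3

Written C4 on the Eb clarinet sounds as Eb4, a minor third higher; apply that shift to every note.
A3 gives C4
D4 gives F4
D3 gives F3

C4 F4 F3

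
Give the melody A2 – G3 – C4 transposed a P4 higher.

A2: a fourth up reaches D, and 5 semitones makes it D3.
G3: a fourth up reaches C, and 5 semitones makes it C4.
C4: a fourth up reaches F, and 5 semitones makes it F4.

D3 C4 F4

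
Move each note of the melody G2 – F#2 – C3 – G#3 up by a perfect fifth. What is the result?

D3 C#3 G3 D#4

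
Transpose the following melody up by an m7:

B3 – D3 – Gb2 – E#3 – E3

B3 up a minor seventh is A4.
D3 up a minor seventh is C4.
A minor seventh up from Gb2 gives Fb3.
E#3 up a minor seventh is D#4.
E3: a seventh up reaches D, and 10 semitones makes it D4.

A4 C4 Fb3 D#4 D4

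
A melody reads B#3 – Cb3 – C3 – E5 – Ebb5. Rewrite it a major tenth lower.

B#3 → G#2
Cb3 → Abb1
C3 → Ab1
E5 → C4
Ebb5 → Cbb4

G#2 Abb1 Ab1 C4 Cbb4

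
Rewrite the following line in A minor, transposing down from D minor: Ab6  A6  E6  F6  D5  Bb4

D minor to A minor down is a perfect fourth, so every note moves down by that interval.
Ab6 to Eb6
A6 to E6
E6 to B5
F6 to C6
D5 to A4
Bb4 to F4

Eb6 E6 B5 C6 A4 F4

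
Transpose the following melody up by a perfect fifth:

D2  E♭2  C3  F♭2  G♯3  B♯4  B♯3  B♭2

A2 Bb2 G3 Cb3 D#4 F##5 F##4 F3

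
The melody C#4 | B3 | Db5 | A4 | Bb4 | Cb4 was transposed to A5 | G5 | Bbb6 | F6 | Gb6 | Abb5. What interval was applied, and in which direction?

Take the first pair: C#4 → A5. C to A spans 13 letter names, so the interval is some kind of thirteenth.
C#4 to A5 is 20 semitones, which makes it a minor thirteenth; the second version is higher, so the direction is up.
Checking another pair — Cb4 → Abb5 — gives the same interval.

up a minor thirteenth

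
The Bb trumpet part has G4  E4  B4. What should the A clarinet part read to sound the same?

Ab4 F4 C5

First find concert pitch: the Bb trumpet sounds a major second below written, so G4 E4 B4 sounds F4 D4 A4.
Then write for A clarinet: it sounds a minor third below written, so the part must be a minor third above concert.
F4 → Ab4
D4 → F4
A4 → C5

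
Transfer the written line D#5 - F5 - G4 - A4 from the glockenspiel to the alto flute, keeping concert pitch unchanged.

G#7 Bb7 C7 D7

First find concert pitch: the glockenspiel sounds a perfect fifteenth above written, so D#5 F5 G4 A4 sounds D#7 F7 G6 A6.
Then write for alto flute: it sounds a perfect fourth below written, so the part must be a perfect fourth above concert.
D#7 → G#7
F7 → Bb7
G6 → C7
A6 → D7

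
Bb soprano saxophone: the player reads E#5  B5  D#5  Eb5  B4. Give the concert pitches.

D#5 A5 C#5 Db5 A4

The Bb soprano saxophone sounds a major second below written, so transpose each written note down a major second.
E#5 becomes D#5
B5 becomes A5
D#5 becomes C#5
Eb5 becomes Db5
B4 becomes A4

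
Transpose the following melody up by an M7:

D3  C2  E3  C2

C#4 B2 D#4 B2

D3 → C#4
C2 → B2
E3 → D#4
C2 → B2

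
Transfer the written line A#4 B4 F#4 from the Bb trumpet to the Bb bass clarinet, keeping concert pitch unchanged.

First find concert pitch: the Bb trumpet sounds a major second below written, so A#4 B4 F#4 sounds G#4 A4 E4.
Then write for Bb bass clarinet: it sounds a major ninth below written, so the part must be a major ninth above concert.
G#4 → A#5
A4 → B5
E4 → F#5

A#5 B5 F#5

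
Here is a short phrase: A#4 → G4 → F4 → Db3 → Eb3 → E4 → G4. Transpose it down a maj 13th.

C#3 Bb2 Ab2 Fb1 Gb1 G2 Bb2

A#4 to C#3
G4 to Bb2
F4 to Ab2
Db3 to Fb1
Eb3 to Gb1
E4 to G2
G4 to Bb2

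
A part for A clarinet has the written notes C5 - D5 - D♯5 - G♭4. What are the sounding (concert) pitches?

A4 B4 B#4 Eb4

The A clarinet sounds a minor third below written, so transpose each written note down a minor third.
C5 gives A4
D5 gives B4
D#5 gives B#4
Gb4 gives Eb4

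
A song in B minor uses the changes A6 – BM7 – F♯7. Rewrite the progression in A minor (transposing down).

G6 AM7 E7

B minor down to A minor is a major second; each chord root moves by that interval while the quality stays the same.
A6: root A down a major second → G, giving G6.
BM7: root B down a major second → A, giving AM7.
F♯7: root F♯ down a major second → E, giving E7.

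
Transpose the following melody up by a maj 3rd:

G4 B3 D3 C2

G4 up a major third is B4.
A major third up from B3 gives D#4.
D3 up a major third is F#3.
A major third up from C2 gives E2.

B4 D#4 F#3 E2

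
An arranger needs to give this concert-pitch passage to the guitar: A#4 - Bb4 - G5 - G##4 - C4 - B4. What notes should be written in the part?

Written C4 sounds as C3 on the guitar, so concert pitches are written a perfect octave up.
A#4 to A#5
Bb4 to Bb5
G5 to G6
G##4 to G##5
C4 to C5
B4 to B5

A#5 Bb5 G6 G##5 C5 B5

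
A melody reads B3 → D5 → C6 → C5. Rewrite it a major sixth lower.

D3 F4 Eb5 Eb4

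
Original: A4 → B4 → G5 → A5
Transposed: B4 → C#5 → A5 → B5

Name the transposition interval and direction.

Take the first pair: A4 → B4. A to B spans 2 letter names, so the interval is some kind of second.
A4 to B4 is 2 semitones, which makes it a major second; the second version is higher, so the direction is up.
Checking another pair — A5 → B5 — gives the same interval.

up a major second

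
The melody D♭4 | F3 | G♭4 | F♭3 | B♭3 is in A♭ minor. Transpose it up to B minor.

E4 G#3 A4 G3 C#4

A♭ minor to B minor up is an augmented second, so every note moves up by that interval.
Db4 to E4
F3 to G#3
Gb4 to A4
Fb3 to G3
Bb3 to C#4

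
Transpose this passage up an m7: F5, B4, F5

Eb6 A5 Eb6

F5 becomes Eb6
B4 becomes A5
F5 becomes Eb6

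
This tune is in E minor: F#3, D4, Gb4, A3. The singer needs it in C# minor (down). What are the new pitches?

D#3 B3 Eb4 F#3

E minor to C# minor down is a minor third, so every note moves down by that interval.
F#3 becomes D#3
D4 becomes B3
Gb4 becomes Eb4
A3 becomes F#3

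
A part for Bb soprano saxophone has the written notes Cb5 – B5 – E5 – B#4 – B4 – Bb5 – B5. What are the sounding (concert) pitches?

Written C4 on the Bb soprano saxophone sounds as Bb3, a major second lower; apply that shift to every note.
Cb5 → Bbb4
B5 → A5
E5 → D5
B#4 → A#4
B4 → A4
Bb5 → Ab5
B5 → A5

Bbb4 A5 D5 A#4 A4 Ab5 A5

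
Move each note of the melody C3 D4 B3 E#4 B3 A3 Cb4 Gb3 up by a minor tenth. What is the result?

Eb4 F5 D5 G#5 D5 C5 Ebb5 Bbb4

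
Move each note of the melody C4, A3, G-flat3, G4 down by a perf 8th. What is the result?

C4 → C3
A3 → A2
Gb3 → Gb2
G4 → G3

C3 A2 Gb2 G3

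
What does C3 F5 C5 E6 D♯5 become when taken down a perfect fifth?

C3 down a perfect fifth is F2.
F5: a fifth down reaches B, and 7 semitones makes it Bb4.
A perfect fifth down from C5 gives F4.
A perfect fifth down from E6 gives A5.
D#5: a fifth down reaches G, and 7 semitones makes it G#4.

F2 Bb4 F4 A5 G#4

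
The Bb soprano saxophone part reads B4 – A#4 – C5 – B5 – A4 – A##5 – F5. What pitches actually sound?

The Bb soprano saxophone sounds a major second below written, so transpose each written note down a major second.
B4 gives A4
A#4 gives G#4
C5 gives Bb4
B5 gives A5
A4 gives G4
A##5 gives G##5
F5 gives Eb5

A4 G#4 Bb4 A5 G4 G##5 Eb5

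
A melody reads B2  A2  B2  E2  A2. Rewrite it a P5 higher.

F#3 E3 F#3 B2 E3

A perfect fifth up from B2 gives F#3.
A2: a fifth up reaches E, and 7 semitones makes it E3.
A perfect fifth up from B2 gives F#3.
A perfect fifth up from E2 gives B2.
A2 up a perfect fifth is E3.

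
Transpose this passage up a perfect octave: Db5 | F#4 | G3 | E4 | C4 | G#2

Db6 F#5 G4 E5 C5 G#3

Db5 to Db6
F#4 to F#5
G3 to G4
E4 to E5
C4 to C5
G#2 to G#3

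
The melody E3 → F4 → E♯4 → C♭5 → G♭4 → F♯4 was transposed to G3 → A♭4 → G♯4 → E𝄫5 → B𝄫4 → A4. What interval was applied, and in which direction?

From E3 to G3 is 3 letter names — a third of some quality.
E3 to G3 is 3 semitones, which makes it a minor third; the second version is higher, so the direction is up.
Checking another pair — F#4 → A4 — gives the same interval.

up a minor third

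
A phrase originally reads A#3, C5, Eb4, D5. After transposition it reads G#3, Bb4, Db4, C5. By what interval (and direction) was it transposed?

Take the first pair: A#3 → G#3. A to G spans 2 letter names, so the interval is some kind of second.
G#3 to A#3 is 2 semitones, which makes it a major second; the second version is lower, so the direction is down.
Checking another pair — D5 → C5 — gives the same interval.

down a major second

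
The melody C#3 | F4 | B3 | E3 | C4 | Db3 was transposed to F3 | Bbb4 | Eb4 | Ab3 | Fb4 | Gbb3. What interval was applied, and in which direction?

From C#3 to F3 is 4 letter names — a fourth of some quality.
C#3 to F3 is 4 semitones, which makes it a diminished fourth; the second version is higher, so the direction is up.
Checking another pair — Db3 → Gbb3 — gives the same interval.

up a diminished fourth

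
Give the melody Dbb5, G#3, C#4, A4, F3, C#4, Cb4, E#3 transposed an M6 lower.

Dbb5 becomes Fbb4
G#3 becomes B2
C#4 becomes E3
A4 becomes C4
F3 becomes Ab2
C#4 becomes E3
Cb4 becomes Ebb3
E#3 becomes G#2

Fbb4 B2 E3 C4 Ab2 E3 Ebb3 G#2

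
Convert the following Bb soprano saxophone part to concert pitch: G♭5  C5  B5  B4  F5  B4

The Bb soprano saxophone sounds a major second below written, so transpose each written note down a major second.
Gb5 -> Fb5
C5 -> Bb4
B5 -> A5
B4 -> A4
F5 -> Eb5
B4 -> A4

Fb5 Bb4 A5 A4 Eb5 A4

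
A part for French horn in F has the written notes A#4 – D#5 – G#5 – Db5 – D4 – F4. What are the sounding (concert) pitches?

The French horn in F sounds a perfect fifth below written, so transpose each written note down a perfect fifth.
A#4 → D#4
D#5 → G#4
G#5 → C#5
Db5 → Gb4
D4 → G3
F4 → Bb3

D#4 G#4 C#5 Gb4 G3 Bb3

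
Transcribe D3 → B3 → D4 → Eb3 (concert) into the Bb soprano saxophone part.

E3 C#4 E4 F3

Written C4 sounds as Bb3 on the Bb soprano saxophone, so concert pitches are written a major second up.
D3 to E3
B3 to C#4
D4 to E4
Eb3 to F3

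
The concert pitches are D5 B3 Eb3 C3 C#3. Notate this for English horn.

Written C4 sounds as F3 on the English horn, so concert pitches are written a perfect fifth up.
D5 to A5
B3 to F#4
Eb3 to Bb3
C3 to G3
C#3 to G#3

A5 F#4 Bb3 G3 G#3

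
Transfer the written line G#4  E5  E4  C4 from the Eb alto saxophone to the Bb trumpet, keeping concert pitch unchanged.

First find concert pitch: the Eb alto saxophone sounds a major sixth below written, so G#4 E5 E4 C4 sounds B3 G4 G3 Eb3.
Then write for Bb trumpet: it sounds a major second below written, so the part must be a major second above concert.
B3 → C#4
G4 → A4
G3 → A3
Eb3 → F3

C#4 A4 A3 F3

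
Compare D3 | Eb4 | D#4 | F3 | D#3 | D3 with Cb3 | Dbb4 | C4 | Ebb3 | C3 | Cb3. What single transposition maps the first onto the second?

Take the first pair: D3 → Cb3. D to C spans 2 letter names, so the interval is some kind of second.
Cb3 to D3 is 3 semitones, which makes it an augmented second; the second version is lower, so the direction is down.
Checking another pair — D3 → Cb3 — gives the same interval.

down an augmented second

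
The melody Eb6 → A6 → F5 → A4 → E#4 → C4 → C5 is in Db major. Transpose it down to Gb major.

From Db down to Gb is a perfect fifth; apply that to each pitch.
Eb6 -> Ab5
A6 -> D6
F5 -> Bb4
A4 -> D4
E#4 -> A#3
C4 -> F3
C5 -> F4

Ab5 D6 Bb4 D4 A#3 F3 F4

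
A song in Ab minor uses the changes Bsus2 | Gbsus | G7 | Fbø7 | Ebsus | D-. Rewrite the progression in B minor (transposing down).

C##sus2 Asus A#7 Gø7 F#sus E#-

Ab minor down to B minor is a diminished seventh; each chord root moves by that interval while the quality stays the same.
Bsus2: root B down a diminished seventh → C##, giving C##sus2.
Gbsus: root Gb down a diminished seventh → A, giving Asus.
G7: root G down a diminished seventh → A#, giving A#7.
Fbø7: root Fb down a diminished seventh → G, giving Gø7.
Ebsus: root Eb down a diminished seventh → F#, giving F#sus.
D-: root D down a diminished seventh → E#, giving E#-.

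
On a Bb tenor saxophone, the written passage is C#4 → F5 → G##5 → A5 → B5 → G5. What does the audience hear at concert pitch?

Written C4 on the Bb tenor saxophone sounds as Bb2, a major ninth lower; apply that shift to every note.
C#4 to B2
F5 to Eb4
G##5 to F##4
A5 to G4
B5 to A4
G5 to F4

B2 Eb4 F##4 G4 A4 F4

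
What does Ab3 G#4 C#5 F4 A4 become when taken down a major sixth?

Ab3 down a major sixth is Cb3.
G#4 down a major sixth is B3.
A major sixth down from C#5 gives E4.
A major sixth down from F4 gives Ab3.
A4 down a major sixth is C4.

Cb3 B3 E4 Ab3 C4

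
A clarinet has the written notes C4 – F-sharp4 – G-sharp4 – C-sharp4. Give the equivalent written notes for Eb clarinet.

F#3 B#3 C##4 F##3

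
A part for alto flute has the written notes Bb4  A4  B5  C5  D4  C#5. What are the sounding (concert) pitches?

F4 E4 F#5 G4 A3 G#4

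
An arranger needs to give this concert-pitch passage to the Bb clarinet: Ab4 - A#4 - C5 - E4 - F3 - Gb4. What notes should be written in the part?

Bb4 B#4 D5 F#4 G3 Ab4

The Bb clarinet sounds a major second below written, so the written part must be a major second above concert — transpose each note up.
Ab4 gives Bb4
A#4 gives B#4
C5 gives D5
E4 gives F#4
F3 gives G3
Gb4 gives Ab4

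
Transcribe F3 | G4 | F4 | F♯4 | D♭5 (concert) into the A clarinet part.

Ab3 Bb4 Ab4 A4 Fb5

The A clarinet sounds a minor third below written, so the written part must be a minor third above concert — transpose each note up.
F3 -> Ab3
G4 -> Bb4
F4 -> Ab4
F#4 -> A4
Db5 -> Fb5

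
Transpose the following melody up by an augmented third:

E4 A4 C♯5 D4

G##4 C##5 E##5 F##4

E4: a third up reaches G, and 5 semitones makes it G##4.
A4 up an augmented third is C##5.
C#5 up an augmented third is E##5.
D4: a third up reaches F, and 5 semitones makes it F##4.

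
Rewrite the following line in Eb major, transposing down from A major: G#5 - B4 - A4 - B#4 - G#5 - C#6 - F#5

D5 F4 Eb4 F#4 D5 G5 C5

From A down to Eb is an augmented fourth; apply that to each pitch.
G#5 → D5
B4 → F4
A4 → Eb4
B#4 → F#4
G#5 → D5
C#6 → G5
F#5 → C5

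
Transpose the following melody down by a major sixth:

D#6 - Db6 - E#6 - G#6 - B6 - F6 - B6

F#5 Fb5 G#5 B5 D6 Ab5 D6

D#6: a sixth down reaches F, and 9 semitones makes it F#5.
Db6 down a major sixth is Fb5.
A major sixth down from E#6 gives G#5.
G#6 down a major sixth is B5.
A major sixth down from B6 gives D6.
F6 down a major sixth is Ab5.
B6: a sixth down reaches D, and 9 semitones makes it D6.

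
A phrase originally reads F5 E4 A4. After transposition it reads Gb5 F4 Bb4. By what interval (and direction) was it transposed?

up a minor second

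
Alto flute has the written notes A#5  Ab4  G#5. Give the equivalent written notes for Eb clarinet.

C##5 C4 B#4

First find concert pitch: the alto flute sounds a perfect fourth below written, so A#5 Ab4 G#5 sounds E#5 Eb4 D#5.
Then write for Eb clarinet: it sounds a minor third above written, so the part must be a minor third below concert.
E#5 → C##5
Eb4 → C4
D#5 → B#4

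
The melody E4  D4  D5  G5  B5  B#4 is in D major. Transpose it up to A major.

B4 A4 A5 D6 F#6 F##5

From D up to A is a perfect fifth; apply that to each pitch.
E4 → B4
D4 → A4
D5 → A5
G5 → D6
B5 → F#6
B#4 → F##5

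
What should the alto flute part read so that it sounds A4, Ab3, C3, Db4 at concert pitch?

The alto flute sounds a perfect fourth below written, so the written part must be a perfect fourth above concert — transpose each note up.
A4 -> D5
Ab3 -> Db4
C3 -> F3
Db4 -> Gb4

D5 Db4 F3 Gb4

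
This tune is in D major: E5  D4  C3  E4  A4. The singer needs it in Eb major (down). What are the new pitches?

From D down to Eb is a major seventh; apply that to each pitch.
E5 → F4
D4 → Eb3
C3 → Db2
E4 → F3
A4 → Bb3

F4 Eb3 Db2 F3 Bb3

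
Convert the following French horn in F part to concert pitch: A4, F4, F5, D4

The French horn in F sounds a perfect fifth below written, so transpose each written note down a perfect fifth.
A4 to D4
F4 to Bb3
F5 to Bb4
D4 to G3

D4 Bb3 Bb4 G3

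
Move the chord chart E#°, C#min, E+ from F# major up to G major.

F#° Dmin F+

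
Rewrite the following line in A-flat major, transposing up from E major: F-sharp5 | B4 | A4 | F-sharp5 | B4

E major to A-flat major up is a diminished fourth, so every note moves up by that interval.
F#5 -> Bb5
B4 -> Eb5
A4 -> Db5
F#5 -> Bb5
B4 -> Eb5

Bb5 Eb5 Db5 Bb5 Eb5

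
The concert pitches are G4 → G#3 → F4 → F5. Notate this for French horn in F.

D5 D#4 C5 C6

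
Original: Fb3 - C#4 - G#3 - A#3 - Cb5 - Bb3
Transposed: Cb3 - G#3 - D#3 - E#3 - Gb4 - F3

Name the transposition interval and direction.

down a perfect fourth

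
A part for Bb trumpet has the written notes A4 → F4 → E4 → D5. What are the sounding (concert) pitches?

G4 Eb4 D4 C5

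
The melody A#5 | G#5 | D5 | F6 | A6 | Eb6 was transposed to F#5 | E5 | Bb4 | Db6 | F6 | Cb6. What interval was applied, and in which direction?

From A#5 to F#5 is 3 letter names — a third of some quality.
F#5 to A#5 is 4 semitones, which makes it a major third; the second version is lower, so the direction is down.
Checking another pair — Eb6 → Cb6 — gives the same interval.

down a major third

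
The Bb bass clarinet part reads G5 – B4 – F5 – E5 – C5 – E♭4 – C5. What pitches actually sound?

Written C4 on the Bb bass clarinet sounds as Bb2, a major ninth lower; apply that shift to every note.
G5 → F4
B4 → A3
F5 → Eb4
E5 → D4
C5 → Bb3
Eb4 → Db3
C5 → Bb3

F4 A3 Eb4 D4 Bb3 Db3 Bb3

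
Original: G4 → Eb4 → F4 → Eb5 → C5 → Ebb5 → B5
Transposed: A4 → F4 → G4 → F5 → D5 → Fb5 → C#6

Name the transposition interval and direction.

up a major second

Take the first pair: G4 → A4. G to A spans 2 letter names, so the interval is some kind of second.
G4 to A4 is 2 semitones, which makes it a major second; the second version is higher, so the direction is up.
Checking another pair — B5 → C#6 — gives the same interval.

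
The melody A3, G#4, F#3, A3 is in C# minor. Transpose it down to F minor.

Db3 C4 Bb2 Db3

C# minor to F minor down is an augmented fifth, so every note moves down by that interval.
A3 → Db3
G#4 → C4
F#3 → Bb2
A3 → Db3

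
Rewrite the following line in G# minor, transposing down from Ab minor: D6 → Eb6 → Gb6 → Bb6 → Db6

Ab minor to G# minor down is a diminished second, so every note moves down by that interval.
D6 becomes C##6
Eb6 becomes D#6
Gb6 becomes F#6
Bb6 becomes A#6
Db6 becomes C#6

C##6 D#6 F#6 A#6 C#6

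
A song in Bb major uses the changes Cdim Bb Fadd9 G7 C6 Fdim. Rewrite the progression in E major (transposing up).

F#dim E Badd9 C#7 F#6 Bdim

Bb major up to E major is an augmented fourth; each chord root moves by that interval while the quality stays the same.
Cdim: root C up an augmented fourth → F#, giving F#dim.
Bb: root Bb up an augmented fourth → E, giving E.
Fadd9: root F up an augmented fourth → B, giving Badd9.
G7: root G up an augmented fourth → C#, giving C#7.
C6: root C up an augmented fourth → F#, giving F#6.
Fdim: root F up an augmented fourth → B, giving Bdim.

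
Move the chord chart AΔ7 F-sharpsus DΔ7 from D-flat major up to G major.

D#Δ7 B#sus G#Δ7

D-flat major up to G major is an augmented fourth; each chord root moves by that interval while the quality stays the same.
AΔ7: root A up an augmented fourth → D#, giving D#Δ7.
F-sharpsus: root F-sharp up an augmented fourth → B#, giving B#sus.
DΔ7: root D up an augmented fourth → G#, giving G#Δ7.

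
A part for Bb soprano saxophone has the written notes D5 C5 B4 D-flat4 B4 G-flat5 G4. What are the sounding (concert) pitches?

Written C4 on the Bb soprano saxophone sounds as Bb3, a major second lower; apply that shift to every note.
D5 becomes C5
C5 becomes Bb4
B4 becomes A4
Db4 becomes Cb4
B4 becomes A4
Gb5 becomes Fb5
G4 becomes F4

C5 Bb4 A4 Cb4 A4 Fb5 F4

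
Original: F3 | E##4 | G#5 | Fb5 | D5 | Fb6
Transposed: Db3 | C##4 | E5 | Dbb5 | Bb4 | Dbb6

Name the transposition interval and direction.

down a major third

Take the first pair: F3 → Db3. F to D spans 3 letter names, so the interval is some kind of third.
Db3 to F3 is 4 semitones, which makes it a major third; the second version is lower, so the direction is down.
Checking another pair — Fb6 → Dbb6 — gives the same interval.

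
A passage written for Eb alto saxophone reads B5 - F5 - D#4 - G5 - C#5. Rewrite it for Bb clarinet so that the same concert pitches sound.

E5 Bb4 G#3 C5 F#4

First find concert pitch: the Eb alto saxophone sounds a major sixth below written, so B5 F5 D#4 G5 C#5 sounds D5 Ab4 F#3 Bb4 E4.
Then write for Bb clarinet: it sounds a major second below written, so the part must be a major second above concert.
D5 → E5
Ab4 → Bb4
F#3 → G#3
Bb4 → C5
E4 → F#4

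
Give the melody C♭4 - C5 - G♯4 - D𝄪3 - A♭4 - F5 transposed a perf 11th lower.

Gb2 G3 D#3 A##1 Eb3 C4

Cb4 down a perfect eleventh is Gb2.
C5 down a perfect eleventh is G3.
G#4 down a perfect eleventh is D#3.
D##3 down a perfect eleventh is A##1.
Ab4 down a perfect eleventh is Eb3.
F5: an eleventh down reaches C, and 17 semitones makes it C4.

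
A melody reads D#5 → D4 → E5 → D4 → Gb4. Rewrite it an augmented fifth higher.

A##5 A#4 B#5 A#4 D5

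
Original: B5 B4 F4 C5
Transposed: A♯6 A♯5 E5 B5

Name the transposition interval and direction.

up a major seventh

From B5 to A#6 is 7 letter names — a seventh of some quality.
B5 to A#6 is 11 semitones, which makes it a major seventh; the second version is higher, so the direction is up.
Checking another pair — C5 → B5 — gives the same interval.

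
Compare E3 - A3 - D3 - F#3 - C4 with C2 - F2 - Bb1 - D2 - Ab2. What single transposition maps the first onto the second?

Take the first pair: E3 → C2. E to C spans 10 letter names, so the interval is some kind of tenth.
C2 to E3 is 16 semitones, which makes it a major tenth; the second version is lower, so the direction is down.
Checking another pair — C4 → Ab2 — gives the same interval.

down a major tenth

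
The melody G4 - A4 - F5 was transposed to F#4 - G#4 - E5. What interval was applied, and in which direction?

From G4 to F#4 is 2 letter names — a second of some quality.
F#4 to G4 is 1 semitone, which makes it a minor second; the second version is lower, so the direction is down.
Checking another pair — F5 → E5 — gives the same interval.

down a minor second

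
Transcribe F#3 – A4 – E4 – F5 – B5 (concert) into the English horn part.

C#4 E5 B4 C6 F#6

The English horn sounds a perfect fifth below written, so the written part must be a perfect fifth above concert — transpose each note up.
F#3 gives C#4
A4 gives E5
E4 gives B4
F5 gives C6
B5 gives F#6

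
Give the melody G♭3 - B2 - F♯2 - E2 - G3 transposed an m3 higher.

Gb3 to Bbb3
B2 to D3
F#2 to A2
E2 to G2
G3 to Bb3

Bbb3 D3 A2 G2 Bb3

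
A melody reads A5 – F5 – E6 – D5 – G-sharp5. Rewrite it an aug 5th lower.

Db5 Bbb4 Ab5 Gb4 C5

A5 down an augmented fifth is Db5.
An augmented fifth down from F5 gives Bbb4.
E6: a fifth down reaches A, and 8 semitones makes it Ab5.
D5: a fifth down reaches G, and 8 semitones makes it Gb4.
An augmented fifth down from G#5 gives C5.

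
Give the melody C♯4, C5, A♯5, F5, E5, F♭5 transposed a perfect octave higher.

C#5 C6 A#6 F6 E6 Fb6

C#4: an octave up reaches C, and 12 semitones makes it C#5.
C5: an octave up reaches C, and 12 semitones makes it C6.
A#5 up a perfect octave is A#6.
A perfect octave up from F5 gives F6.
E5 up a perfect octave is E6.
Fb5 up a perfect octave is Fb6.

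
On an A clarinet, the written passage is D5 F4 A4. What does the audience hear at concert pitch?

The A clarinet sounds a minor third below written, so transpose each written note down a minor third.
D5 to B4
F4 to D4
A4 to F#4

B4 D4 F#4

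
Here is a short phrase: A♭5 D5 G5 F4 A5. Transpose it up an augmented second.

Ab5 up an augmented second is B5.
D5 up an augmented second is E#5.
G5 up an augmented second is A#5.
F4 up an augmented second is G#4.
A5 up an augmented second is B#5.

B5 E#5 A#5 G#4 B#5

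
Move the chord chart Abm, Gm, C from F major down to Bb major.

Dbm Cm F

F major down to Bb major is a perfect fifth; each chord root moves by that interval while the quality stays the same.
Abm: root Ab down a perfect fifth → Db, giving Dbm.
Gm: root G down a perfect fifth → C, giving Cm.
C: root C down a perfect fifth → F, giving F.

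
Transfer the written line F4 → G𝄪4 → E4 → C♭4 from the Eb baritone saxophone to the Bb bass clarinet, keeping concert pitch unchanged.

Bb3 C##4 A3 Fb3

First find concert pitch: the Eb baritone saxophone sounds a major thirteenth below written, so F4 G𝄪4 E4 C♭4 sounds Ab2 B#2 G2 Ebb2.
Then write for Bb bass clarinet: it sounds a major ninth below written, so the part must be a major ninth above concert.
Ab2 → Bb3
B#2 → C##4
G2 → A3
Ebb2 → Fb3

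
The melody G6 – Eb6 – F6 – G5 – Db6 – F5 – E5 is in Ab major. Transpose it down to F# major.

E#6 C#6 D#6 E#5 B5 D#5 C##5

From Ab down to F# is a diminished third; apply that to each pitch.
G6 gives E#6
Eb6 gives C#6
F6 gives D#6
G5 gives E#5
Db6 gives B5
F5 gives D#5
E5 gives C##5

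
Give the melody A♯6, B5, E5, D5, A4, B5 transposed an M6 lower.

C#6 D5 G4 F4 C4 D5

A#6: a sixth down reaches C, and 9 semitones makes it C#6.
B5 down a major sixth is D5.
E5 down a major sixth is G4.
A major sixth down from D5 gives F4.
A major sixth down from A4 gives C4.
B5 down a major sixth is D5.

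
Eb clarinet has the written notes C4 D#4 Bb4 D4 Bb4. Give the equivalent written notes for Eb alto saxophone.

C5 D#5 Bb5 D5 Bb5

First find concert pitch: the Eb clarinet sounds a minor third above written, so C4 D#4 Bb4 D4 Bb4 sounds Eb4 F#4 Db5 F4 Db5.
Then write for Eb alto saxophone: it sounds a major sixth below written, so the part must be a major sixth above concert.
Eb4 → C5
F#4 → D#5
Db5 → Bb5
F4 → D5
Db5 → Bb5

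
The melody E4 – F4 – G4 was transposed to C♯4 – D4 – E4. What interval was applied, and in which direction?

down a minor third

Take the first pair: E4 → C#4. E to C spans 3 letter names, so the interval is some kind of third.
C#4 to E4 is 3 semitones, which makes it a minor third; the second version is lower, so the direction is down.
Checking another pair — G4 → E4 — gives the same interval.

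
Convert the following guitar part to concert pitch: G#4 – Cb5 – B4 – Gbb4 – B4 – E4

G#3 Cb4 B3 Gbb3 B3 E3

Written C4 on the guitar sounds as C3, a perfect octave lower; apply that shift to every note.
G#4 -> G#3
Cb5 -> Cb4
B4 -> B3
Gbb4 -> Gbb3
B4 -> B3
E4 -> E3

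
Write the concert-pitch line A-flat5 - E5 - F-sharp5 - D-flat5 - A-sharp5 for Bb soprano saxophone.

The Bb soprano saxophone sounds a major second below written, so the written part must be a major second above concert — transpose each note up.
Ab5 -> Bb5
E5 -> F#5
F#5 -> G#5
Db5 -> Eb5
A#5 -> B#5

Bb5 F#5 G#5 Eb5 B#5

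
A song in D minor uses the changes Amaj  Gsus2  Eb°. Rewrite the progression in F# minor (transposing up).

D minor up to F# minor is a major third; each chord root moves by that interval while the quality stays the same.
Amaj: root A up a major third → C#, giving C#maj.
Gsus2: root G up a major third → B, giving Bsus2.
Eb°: root Eb up a major third → G, giving G°.

C#maj Bsus2 G°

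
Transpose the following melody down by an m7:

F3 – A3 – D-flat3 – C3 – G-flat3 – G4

G2 B2 Eb2 D2 Ab2 A3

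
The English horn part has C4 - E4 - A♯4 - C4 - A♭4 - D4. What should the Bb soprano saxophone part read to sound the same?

G3 B3 E#4 G3 Eb4 A3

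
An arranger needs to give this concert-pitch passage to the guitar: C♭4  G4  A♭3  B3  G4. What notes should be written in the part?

Cb5 G5 Ab4 B4 G5

The guitar sounds a perfect octave below written, so the written part must be a perfect octave above concert — transpose each note up.
Cb4 becomes Cb5
G4 becomes G5
Ab3 becomes Ab4
B3 becomes B4
G4 becomes G5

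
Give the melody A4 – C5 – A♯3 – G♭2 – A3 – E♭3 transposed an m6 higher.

F5 Ab5 F#4 Ebb3 F4 Cb4

A4 up a minor sixth is F5.
C5 up a minor sixth is Ab5.
A#3 up a minor sixth is F#4.
A minor sixth up from Gb2 gives Ebb3.
A minor sixth up from A3 gives F4.
Eb3: a sixth up reaches C, and 8 semitones makes it Cb4.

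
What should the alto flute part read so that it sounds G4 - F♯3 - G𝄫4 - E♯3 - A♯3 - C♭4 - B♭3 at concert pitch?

Written C4 sounds as G3 on the alto flute, so concert pitches are written a perfect fourth up.
G4 becomes C5
F#3 becomes B3
Gbb4 becomes Cbb5
E#3 becomes A#3
A#3 becomes D#4
Cb4 becomes Fb4
Bb3 becomes Eb4

C5 B3 Cbb5 A#3 D#4 Fb4 Eb4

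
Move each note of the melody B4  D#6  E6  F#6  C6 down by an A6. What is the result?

Db4 F5 Gb5 Ab5 Ebb5

B4 -> Db4
D#6 -> F5
E6 -> Gb5
F#6 -> Ab5
C6 -> Ebb5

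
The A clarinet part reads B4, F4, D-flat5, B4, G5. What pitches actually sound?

G#4 D4 Bb4 G#4 E5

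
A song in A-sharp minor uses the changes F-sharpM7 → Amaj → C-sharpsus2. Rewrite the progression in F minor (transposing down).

A-sharp minor down to F minor is an augmented third; each chord root moves by that interval while the quality stays the same.
F-sharpM7: root F-sharp down an augmented third → Db, giving DbM7.
Amaj: root A down an augmented third → Fb, giving Fbmaj.
C-sharpsus2: root C-sharp down an augmented third → Ab, giving Absus2.

DbM7 Fbmaj Absus2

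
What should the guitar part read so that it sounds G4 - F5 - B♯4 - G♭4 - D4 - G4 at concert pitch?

G5 F6 B#5 Gb5 D5 G5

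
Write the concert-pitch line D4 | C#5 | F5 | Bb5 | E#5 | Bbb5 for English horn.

A4 G#5 C6 F6 B#5 Fb6

The English horn sounds a perfect fifth below written, so the written part must be a perfect fifth above concert — transpose each note up.
D4 → A4
C#5 → G#5
F5 → C6
Bb5 → F6
E#5 → B#5
Bbb5 → Fb6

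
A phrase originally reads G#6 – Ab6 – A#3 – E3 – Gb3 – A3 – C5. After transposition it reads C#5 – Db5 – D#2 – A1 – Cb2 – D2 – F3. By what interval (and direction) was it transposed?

Take the first pair: G#6 → C#5. G to C spans 12 letter names, so the interval is some kind of twelfth.
C#5 to G#6 is 19 semitones, which makes it a perfect twelfth; the second version is lower, so the direction is down.
Checking another pair — C5 → F3 — gives the same interval.

down a perfect twelfth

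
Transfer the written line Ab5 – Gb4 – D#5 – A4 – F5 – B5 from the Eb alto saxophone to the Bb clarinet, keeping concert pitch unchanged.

Db5 Cb4 G#4 D4 Bb4 E5

First find concert pitch: the Eb alto saxophone sounds a major sixth below written, so Ab5 Gb4 D#5 A4 F5 B5 sounds Cb5 Bbb3 F#4 C4 Ab4 D5.
Then write for Bb clarinet: it sounds a major second below written, so the part must be a major second above concert.
Cb5 → Db5
Bbb3 → Cb4
F#4 → G#4
C4 → D4
Ab4 → Bb4
D5 → E5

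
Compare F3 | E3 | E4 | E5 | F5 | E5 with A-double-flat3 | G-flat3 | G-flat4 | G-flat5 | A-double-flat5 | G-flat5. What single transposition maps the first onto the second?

up a diminished third

From F3 to Abb3 is 3 letter names — a third of some quality.
F3 to Abb3 is 2 semitones, which makes it a diminished third; the second version is higher, so the direction is up.
Checking another pair — E5 → Gb5 — gives the same interval.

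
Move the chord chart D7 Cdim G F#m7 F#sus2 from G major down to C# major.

G#7 F#dim C# B#m7 B#sus2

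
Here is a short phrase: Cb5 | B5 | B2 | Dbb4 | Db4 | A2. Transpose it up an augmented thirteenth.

Cb5: a thirteenth up reaches A, and 22 semitones makes it A6.
B5 up an augmented thirteenth is G##7.
B2 up an augmented thirteenth is G##4.
Dbb4 up an augmented thirteenth is Bb5.
An augmented thirteenth up from Db4 gives B5.
A2 up an augmented thirteenth is F##4.

A6 G##7 G##4 Bb5 B5 F##4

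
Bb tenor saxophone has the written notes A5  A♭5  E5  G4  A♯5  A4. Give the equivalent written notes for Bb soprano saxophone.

First find concert pitch: the Bb tenor saxophone sounds a major ninth below written, so A5 A♭5 E5 G4 A♯5 A4 sounds G4 Gb4 D4 F3 G#4 G3.
Then write for Bb soprano saxophone: it sounds a major second below written, so the part must be a major second above concert.
G4 → A4
Gb4 → Ab4
D4 → E4
F3 → G3
G#4 → A#4
G3 → A3

A4 Ab4 E4 G3 A#4 A3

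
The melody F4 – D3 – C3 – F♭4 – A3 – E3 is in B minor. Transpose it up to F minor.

Cb5 Ab3 Gb3 Cbb5 Eb4 Bb3

B minor to F minor up is a diminished fifth, so every note moves up by that interval.
F4 → Cb5
D3 → Ab3
C3 → Gb3
Fb4 → Cbb5
A3 → Eb4
E3 → Bb3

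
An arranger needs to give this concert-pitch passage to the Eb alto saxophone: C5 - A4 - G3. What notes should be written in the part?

Written C4 sounds as Eb3 on the Eb alto saxophone, so concert pitches are written a major sixth up.
C5 gives A5
A4 gives F#5
G3 gives E4

A5 F#5 E4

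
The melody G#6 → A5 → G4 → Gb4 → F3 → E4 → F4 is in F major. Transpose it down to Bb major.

F major to Bb major down is a perfect fifth, so every note moves down by that interval.
G#6 to C#6
A5 to D5
G4 to C4
Gb4 to Cb4
F3 to Bb2
E4 to A3
F4 to Bb3

C#6 D5 C4 Cb4 Bb2 A3 Bb3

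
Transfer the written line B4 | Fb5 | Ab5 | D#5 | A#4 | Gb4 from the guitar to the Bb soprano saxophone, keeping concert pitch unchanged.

First find concert pitch: the guitar sounds a perfect octave below written, so B4 Fb5 Ab5 D#5 A#4 Gb4 sounds B3 Fb4 Ab4 D#4 A#3 Gb3.
Then write for Bb soprano saxophone: it sounds a major second below written, so the part must be a major second above concert.
B3 → C#4
Fb4 → Gb4
Ab4 → Bb4
D#4 → E#4
A#3 → B#3
Gb3 → Ab3

C#4 Gb4 Bb4 E#4 B#3 Ab3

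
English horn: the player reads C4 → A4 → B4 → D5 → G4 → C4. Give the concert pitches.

F3 D4 E4 G4 C4 F3

Written C4 on the English horn sounds as F3, a perfect fifth lower; apply that shift to every note.
C4 -> F3
A4 -> D4
B4 -> E4
D5 -> G4
G4 -> C4
C4 -> F3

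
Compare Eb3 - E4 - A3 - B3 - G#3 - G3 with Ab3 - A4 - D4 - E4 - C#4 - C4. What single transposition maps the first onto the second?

up a perfect fourth

Take the first pair: Eb3 → Ab3. E to A spans 4 letter names, so the interval is some kind of fourth.
Eb3 to Ab3 is 5 semitones, which makes it a perfect fourth; the second version is higher, so the direction is up.
Checking another pair — G3 → C4 — gives the same interval.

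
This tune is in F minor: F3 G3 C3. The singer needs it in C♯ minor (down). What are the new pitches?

C#3 D#3 G#2

From F down to C♯ is a diminished fourth; apply that to each pitch.
F3 becomes C#3
G3 becomes D#3
C3 becomes G#2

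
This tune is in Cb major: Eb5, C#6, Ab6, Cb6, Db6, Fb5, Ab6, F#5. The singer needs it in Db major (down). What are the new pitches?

F4 D#5 Bb5 Db5 Eb5 Gb4 Bb5 G#4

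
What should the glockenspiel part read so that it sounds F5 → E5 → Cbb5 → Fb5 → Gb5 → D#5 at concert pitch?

F3 E3 Cbb3 Fb3 Gb3 D#3

Written C4 sounds as C6 on the glockenspiel, so concert pitches are written a perfect fifteenth down.
F5 becomes F3
E5 becomes E3
Cbb5 becomes Cbb3
Fb5 becomes Fb3
Gb5 becomes Gb3
D#5 becomes D#3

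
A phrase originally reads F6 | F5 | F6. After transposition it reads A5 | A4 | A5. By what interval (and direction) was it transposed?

down a minor sixth

From F6 to A5 is 6 letter names — a sixth of some quality.
A5 to F6 is 8 semitones, which makes it a minor sixth; the second version is lower, so the direction is down.
Checking another pair — F6 → A5 — gives the same interval.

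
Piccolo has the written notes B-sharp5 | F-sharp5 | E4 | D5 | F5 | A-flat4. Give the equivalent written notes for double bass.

First find concert pitch: the piccolo sounds a perfect octave above written, so B-sharp5 F-sharp5 E4 D5 F5 A-flat4 sounds B#6 F#6 E5 D6 F6 Ab5.
Then write for double bass: it sounds a perfect octave below written, so the part must be a perfect octave above concert.
B#6 → B#7
F#6 → F#7
E5 → E6
D6 → D7
F6 → F7
Ab5 → Ab6

B#7 F#7 E6 D7 F7 Ab6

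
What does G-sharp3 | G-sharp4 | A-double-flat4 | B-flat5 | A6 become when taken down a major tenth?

E2 E3 Fbb3 Gb4 F5

A major tenth down from G#3 gives E2.
G#4: a tenth down reaches E, and 16 semitones makes it E3.
Abb4: a tenth down reaches F, and 16 semitones makes it Fbb3.
A major tenth down from Bb5 gives Gb4.
A6: a tenth down reaches F, and 16 semitones makes it F5.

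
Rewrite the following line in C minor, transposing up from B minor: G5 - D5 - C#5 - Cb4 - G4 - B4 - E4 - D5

Ab5 Eb5 D5 Dbb4 Ab4 C5 F4 Eb5

From B up to C is a minor second; apply that to each pitch.
G5 gives Ab5
D5 gives Eb5
C#5 gives D5
Cb4 gives Dbb4
G4 gives Ab4
B4 gives C5
E4 gives F4
D5 gives Eb5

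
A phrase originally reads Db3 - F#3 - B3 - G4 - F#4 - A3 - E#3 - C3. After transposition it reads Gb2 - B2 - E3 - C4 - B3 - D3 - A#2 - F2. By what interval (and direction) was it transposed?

down a perfect fifth

From Db3 to Gb2 is 5 letter names — a fifth of some quality.
Gb2 to Db3 is 7 semitones, which makes it a perfect fifth; the second version is lower, so the direction is down.
Checking another pair — C3 → F2 — gives the same interval.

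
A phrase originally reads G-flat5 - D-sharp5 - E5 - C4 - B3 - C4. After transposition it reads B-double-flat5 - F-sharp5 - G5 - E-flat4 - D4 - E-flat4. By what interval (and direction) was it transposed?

Take the first pair: Gb5 → Bbb5. G to B spans 3 letter names, so the interval is some kind of third.
Gb5 to Bbb5 is 3 semitones, which makes it a minor third; the second version is higher, so the direction is up.
Checking another pair — C4 → Eb4 — gives the same interval.

up a minor third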